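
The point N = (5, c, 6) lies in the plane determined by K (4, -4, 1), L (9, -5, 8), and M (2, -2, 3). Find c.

-3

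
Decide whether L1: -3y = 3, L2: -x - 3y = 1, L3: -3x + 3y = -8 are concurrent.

Lines aᵢx + bᵢy = cᵢ with pairwise distinct directions are concurrent exactly when det[aᵢ bᵢ cᵢ] = 0.
Here the determinant is -3.
Nonzero, so no common point exists.

No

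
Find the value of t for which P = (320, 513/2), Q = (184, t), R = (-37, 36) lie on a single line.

The three points are collinear iff det[PQ; PR] = 0.
This determinant is linear in t: (357)t + (-123165/2) = 0, so t = 345/2.

345/2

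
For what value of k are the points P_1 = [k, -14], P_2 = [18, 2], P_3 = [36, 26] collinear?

6

Collinearity: (P_1 − P_2) must be parallel to (P_3 − P_2) = (18, 24).
Cross-multiplying the components: (k − 18)·(24) = (-16)·(18).
Solving gives k = 6.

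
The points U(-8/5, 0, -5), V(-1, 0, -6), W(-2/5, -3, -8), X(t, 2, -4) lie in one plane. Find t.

-9/5

Normal to plane UVW: n = (-3, 3/5, -9/5); plane equation n·P = 69/5.
Requiring n·X = 69/5: (-3)t + (42/5) = 69/5.
So t = -9/5.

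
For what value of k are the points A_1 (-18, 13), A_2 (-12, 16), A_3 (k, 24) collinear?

4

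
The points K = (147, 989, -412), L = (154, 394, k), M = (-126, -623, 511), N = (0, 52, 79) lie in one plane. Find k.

Normal to plane KMN: n = (73359, -1638, 18837); plane equation n·P = 1402947.
Requiring n·L = 1402947: (18837)k + (10651914) = 1402947.
So k = -491.

-491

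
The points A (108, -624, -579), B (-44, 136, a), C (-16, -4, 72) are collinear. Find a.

Direction AC = (-124, 620, 651). From the x-coordinate of B, the parameter along the line is τ = (-44 − 108)/(-124) = 38/31.
Then a = (-579) + 38/31·(651) = 219.

219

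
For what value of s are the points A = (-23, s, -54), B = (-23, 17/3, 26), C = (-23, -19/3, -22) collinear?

-43/3

Collinearity requires AB × AC = 0; each component is linear in s.
The x-component gives (48)s + (688) = 0, so s = -43/3.
The remaining components then also vanish.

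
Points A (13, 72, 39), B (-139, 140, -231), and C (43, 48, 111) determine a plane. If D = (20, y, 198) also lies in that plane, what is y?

The plane through A, B, C has equation −1584x + 2844y + 1608z = 246888.
Substituting D: (2844)y + (286704) = 246888, so y = -14.

-14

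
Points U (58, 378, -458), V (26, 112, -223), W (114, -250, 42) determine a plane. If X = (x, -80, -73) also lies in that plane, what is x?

A normal to the plane is n = UV × UW = (14580, 29160, 34992).
X lies in the plane iff n · UX = 0.
This gives (14580)x + (-729000) = 0, so x = 50.

50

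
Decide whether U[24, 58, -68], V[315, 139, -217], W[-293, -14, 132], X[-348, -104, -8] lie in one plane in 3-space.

No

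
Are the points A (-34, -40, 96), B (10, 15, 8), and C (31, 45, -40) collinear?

AB = (44, 55, -88), AC = (65, 85, -136).
Comparing components 3 and 1: (-88)(65) − (44)(-136) = 264 ≠ 0, so AB and AC are not parallel and the points are not collinear.

No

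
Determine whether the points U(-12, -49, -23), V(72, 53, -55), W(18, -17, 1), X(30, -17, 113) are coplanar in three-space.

The four points are coplanar iff the 3×3 determinant with rows UV, UW, UX is zero.
Rows: (84, 102, -32), (30, 32, 24), (42, 32, 136).
Expanding along the first row: (84)(3584) − (102)(3072) + (-32)(-384) = 0.
Zero determinant ⇒ coplanar.

Yes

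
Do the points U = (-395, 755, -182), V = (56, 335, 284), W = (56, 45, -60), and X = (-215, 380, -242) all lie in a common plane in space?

Yes

A normal to the plane through U, V, W is n = UV × UW = (279620, 155144, -130790).
The plane has equation n·P = 30487600. For X: n·X = 30487600.
Equal, so X lies in the plane and all four are coplanar.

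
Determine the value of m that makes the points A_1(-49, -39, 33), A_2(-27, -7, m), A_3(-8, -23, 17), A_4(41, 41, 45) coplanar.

The points are coplanar iff A_1A_2 · (A_1A_3 × A_1A_4) = 0.
Expanding, this is linear in m: (1840)m + (-90160) = 0.
So m = 49.

49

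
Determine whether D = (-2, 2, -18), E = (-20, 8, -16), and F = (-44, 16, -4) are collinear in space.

DE = (-18, 6, 2), DF = (-42, 14, 14).
DE × DF = (56, 168, 0).
The cross product is nonzero, so the points do not lie on one line.

No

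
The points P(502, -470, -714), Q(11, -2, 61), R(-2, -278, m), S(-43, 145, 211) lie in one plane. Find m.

Normal to plane PQS: n = (-43725, 31800, -46905); plane equation n·X = -3405780.
Requiring n·R = -3405780: (-46905)m + (-8752950) = -3405780.
So m = -114.

-114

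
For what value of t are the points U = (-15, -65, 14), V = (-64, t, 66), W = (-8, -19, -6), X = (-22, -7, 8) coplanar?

-35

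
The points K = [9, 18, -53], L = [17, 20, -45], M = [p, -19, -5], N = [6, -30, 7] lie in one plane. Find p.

Normal to plane KLN: n = (504, -504, -378); plane equation n·P = 15498.
Requiring n·M = 15498: (504)p + (11466) = 15498.
So p = 8.

8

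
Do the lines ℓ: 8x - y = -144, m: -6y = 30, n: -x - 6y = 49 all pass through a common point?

The three lines meet at one point iff the augmented coefficient matrix [aᵢ bᵢ cᵢ] has rank < 3, i.e. its determinant vanishes.
Here the determinant is -18.
Nonzero, so no common point exists.

No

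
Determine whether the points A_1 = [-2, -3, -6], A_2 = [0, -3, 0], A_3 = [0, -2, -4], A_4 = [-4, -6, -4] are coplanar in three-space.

The four points are coplanar iff the 3×3 determinant with rows A_1A_2, A_1A_3, A_1A_4 is zero.
Rows: (2, 0, 6), (2, 1, 2), (-2, -3, 2).
Expanding along the first row: (2)(8) − (0)(8) + (6)(-4) = -8.
Nonzero ⇒ not coplanar.

No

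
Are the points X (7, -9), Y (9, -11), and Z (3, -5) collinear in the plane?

XY = (2, -2), XZ = (-4, 4).
det[XY; XZ] = (2)(4) − (-2)(-4) = 0.
The determinant is zero, so the points are collinear.

Yes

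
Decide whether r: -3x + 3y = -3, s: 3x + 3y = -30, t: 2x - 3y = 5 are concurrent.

No

Lines aᵢx + bᵢy = cᵢ with pairwise distinct directions are concurrent exactly when det[aᵢ bᵢ cᵢ] = 0.
Here the determinant is 45.
Nonzero, so no common point exists.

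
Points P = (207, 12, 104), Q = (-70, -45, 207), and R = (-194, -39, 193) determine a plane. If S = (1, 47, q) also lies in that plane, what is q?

33

Coplanarity requires PQ · (PR × PS) = 0.
PQ = (-277, -57, 103), PR = (-401, -51, 89); the triple product is linear in q with coefficient -8730 and constant term 288090.
Setting it to zero: q = 33.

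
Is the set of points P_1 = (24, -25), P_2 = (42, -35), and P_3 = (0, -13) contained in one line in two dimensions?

No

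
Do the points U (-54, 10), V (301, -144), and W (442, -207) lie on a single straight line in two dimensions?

No

UV = (355, -154), UW = (496, -217).
If collinear, UW would be a scalar multiple of UV. But (355)·(-217) ≠ (-154)·(496) (difference -651), so they are not parallel; the points are not collinear.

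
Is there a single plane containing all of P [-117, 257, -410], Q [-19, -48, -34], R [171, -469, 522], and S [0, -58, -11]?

Yes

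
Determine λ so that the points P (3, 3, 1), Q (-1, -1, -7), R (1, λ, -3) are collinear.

1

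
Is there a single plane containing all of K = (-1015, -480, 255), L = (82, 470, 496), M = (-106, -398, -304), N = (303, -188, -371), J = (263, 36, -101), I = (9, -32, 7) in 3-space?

The plane through K, L, M has normal n = KL × KM = (-550812, 832292, -773596) and equation n·P = -37692960.
Checking the remaining points: n·N = -36362816, n·J = -36767848, n·I = -37005824.
Since n·N = -36362816 ≠ -37692960, N is off the plane and the points are not all coplanar.

No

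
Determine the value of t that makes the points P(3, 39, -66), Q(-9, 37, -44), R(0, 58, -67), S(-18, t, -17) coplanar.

Coplanarity ⇔ det[PQ; PR; PS] = 0.
Expanding, this is linear in t: (-78)t + (312) = 0.
So t = 4.

4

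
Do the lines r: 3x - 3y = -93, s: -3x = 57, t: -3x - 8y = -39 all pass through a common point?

Intersecting r and s: solving the 2×2 system gives (x, y) = (-19, 12).
Substitute into t: (-3)(-19) + (-8)(12) = -39.
This equals -39, so (-19, 12) lies on all three lines and they are concurrent.

Yes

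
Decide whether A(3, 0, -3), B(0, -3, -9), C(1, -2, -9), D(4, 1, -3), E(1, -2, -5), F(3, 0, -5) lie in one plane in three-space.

Yes

The plane through A, B, C has normal n = AB × AC = (6, -6, 0) and equation n·P = 18.
Checking the remaining points: n·D = 18, n·E = 18, n·F = 18.
All equal 18, so all 6 points lie in one plane.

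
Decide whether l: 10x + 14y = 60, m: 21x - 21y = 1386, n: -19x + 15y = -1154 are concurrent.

Yes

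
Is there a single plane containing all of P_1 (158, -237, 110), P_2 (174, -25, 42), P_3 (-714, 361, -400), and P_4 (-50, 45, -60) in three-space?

Yes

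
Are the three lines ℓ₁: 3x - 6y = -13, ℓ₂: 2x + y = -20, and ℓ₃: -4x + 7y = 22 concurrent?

No

The three lines meet at one point iff the augmented coefficient matrix [aᵢ bᵢ cᵢ] has rank < 3, i.e. its determinant vanishes.
Here the determinant is 36.
Nonzero, so no common point exists.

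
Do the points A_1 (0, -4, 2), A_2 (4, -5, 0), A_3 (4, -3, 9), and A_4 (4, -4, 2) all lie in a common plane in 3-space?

A normal to the plane through A_1, A_2, A_3 is n = A_1A_2 × A_1A_3 = (-5, -36, 8).
The plane has equation n·P = 160. For A_4: n·A_4 = 140.
140 ≠ 160, so A_4 is off the plane.

No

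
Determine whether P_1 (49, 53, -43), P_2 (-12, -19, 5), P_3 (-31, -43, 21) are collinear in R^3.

No

P_1P_2 = (-61, -72, 48), P_1P_3 = (-80, -96, 64).
Comparing components 3 and 1: (48)(-80) − (-61)(64) = 64 ≠ 0, so P_1P_2 and P_1P_3 are not parallel and the points are not collinear.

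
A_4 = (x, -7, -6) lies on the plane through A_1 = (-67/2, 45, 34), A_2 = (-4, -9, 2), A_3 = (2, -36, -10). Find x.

The plane through A_1, A_2, A_3 has equation −216x + 162y − (945/2)z = -1539.
Substituting A_4: (-216)x + (1701) = -1539, so x = 15.

15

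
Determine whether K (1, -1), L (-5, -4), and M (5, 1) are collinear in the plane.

KL = (-6, -3), KM = (4, 2).
Twice the signed area of △KLM is (-6)(2) − (-3)(4) = 0.
The triangle is degenerate (zero area), so the points are collinear.

Yes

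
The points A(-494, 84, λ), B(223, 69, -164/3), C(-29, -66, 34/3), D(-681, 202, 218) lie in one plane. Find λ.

469/3

The points are coplanar iff AB · (AC × AD) = 0.
Expanding, this is linear in λ: (155556)λ + (-24318588) = 0.
So λ = 469/3.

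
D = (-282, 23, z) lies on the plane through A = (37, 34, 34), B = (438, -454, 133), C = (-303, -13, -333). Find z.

Coplanarity requires AB · (AC × AD) = 0.
AB = (401, -488, 99), AC = (-340, -47, -367); the triple product is linear in z with coefficient -184767 and constant term -53582430.
Setting it to zero: z = -290.

-290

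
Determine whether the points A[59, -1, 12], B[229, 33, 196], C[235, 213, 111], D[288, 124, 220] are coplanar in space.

No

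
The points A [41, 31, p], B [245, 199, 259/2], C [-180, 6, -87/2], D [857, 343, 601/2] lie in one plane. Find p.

5/2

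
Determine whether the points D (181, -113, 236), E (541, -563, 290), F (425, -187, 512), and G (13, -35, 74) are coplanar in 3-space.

Yes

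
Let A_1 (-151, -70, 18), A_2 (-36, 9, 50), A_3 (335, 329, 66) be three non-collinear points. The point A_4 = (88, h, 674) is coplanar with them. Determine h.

A normal to the plane is n = A_1A_2 × A_1A_3 = (-8976, 10032, 7491).
A_4 lies in the plane iff n · A_1A_4 = 0.
This gives (10032)h + (3471072) = 0, so h = -346.

-346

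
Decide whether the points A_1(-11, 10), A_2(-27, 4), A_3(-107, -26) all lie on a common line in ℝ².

Yes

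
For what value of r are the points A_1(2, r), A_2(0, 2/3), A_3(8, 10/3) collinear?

4/3

The three points are collinear iff det[A_1A_2; A_1A_3] = 0.
This determinant is linear in r: (8)r + (-32/3) = 0, so r = 4/3.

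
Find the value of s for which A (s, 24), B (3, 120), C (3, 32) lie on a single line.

3

Collinearity: (A − B) must be parallel to (C − B) = (0, -88).
Cross-multiplying the components: (s − 3)·(-88) = (-96)·(0).
Solving gives s = 3.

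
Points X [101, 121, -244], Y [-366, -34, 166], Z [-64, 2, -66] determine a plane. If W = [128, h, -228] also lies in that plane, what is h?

A normal to the plane is n = XY × XZ = (21200, 15476, 29998).
W lies in the plane iff n · XW = 0.
This gives (15476)h + (-820228) = 0, so h = 53.

53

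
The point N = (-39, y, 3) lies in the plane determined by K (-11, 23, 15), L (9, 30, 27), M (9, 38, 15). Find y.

A normal to the plane is n = KL × KM = (-180, 240, 160).
N lies in the plane iff n · KN = 0.
This gives (240)y + (-2400) = 0, so y = 10.

10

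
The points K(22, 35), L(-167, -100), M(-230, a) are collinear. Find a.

The three points are collinear iff det[KL; KM] = 0.
This determinant is linear in a: (-189)a + (-27405) = 0, so a = -145.

-145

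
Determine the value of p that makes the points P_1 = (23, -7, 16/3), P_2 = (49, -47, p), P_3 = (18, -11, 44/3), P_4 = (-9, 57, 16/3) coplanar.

The points are coplanar iff P_1P_2 · (P_1P_3 × P_1P_4) = 0.
Expanding, this is linear in p: (-448)p + (-3584/3) = 0.
So p = -8/3.

-8/3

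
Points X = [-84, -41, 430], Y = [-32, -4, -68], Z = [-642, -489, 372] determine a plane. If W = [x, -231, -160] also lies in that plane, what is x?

-314

The plane through X, Y, Z has equation −225250x + 280900y − 2650z = 6264600.
Substituting W: (-225250)x + (-64463900) = 6264600, so x = -314.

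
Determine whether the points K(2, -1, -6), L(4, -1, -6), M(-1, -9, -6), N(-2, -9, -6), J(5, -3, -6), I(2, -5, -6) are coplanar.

Yes

The plane through K, L, M has normal n = KL × KM = (0, 0, -16) and equation n·P = 96.
Checking the remaining points: n·N = 96, n·J = 96, n·I = 96.
All equal 96, so all 6 points lie in one plane.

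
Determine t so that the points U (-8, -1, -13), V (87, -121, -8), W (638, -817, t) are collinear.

21

Direction UV = (95, -120, 5). From the x-coordinate of W, the parameter along the line is τ = (638 − (-8))/95 = 34/5.
Then t = (-13) + 34/5·(5) = 21.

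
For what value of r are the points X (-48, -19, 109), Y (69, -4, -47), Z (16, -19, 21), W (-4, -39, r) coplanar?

Normal to plane XYZ: n = (-1320, 312, -960); plane equation n·P = -47208.
Requiring n·W = -47208: (-960)r + (-6888) = -47208.
So r = 42.

42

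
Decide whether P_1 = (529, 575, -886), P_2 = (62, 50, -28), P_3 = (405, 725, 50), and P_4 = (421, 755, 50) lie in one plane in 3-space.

Yes

The four points are coplanar iff the 3×3 determinant with rows P_1P_2, P_1P_3, P_1P_4 is zero.
Rows: (-467, -525, 858), (-124, 150, 936), (-108, 180, 936).
Expanding along the first row: (-467)(-28080) − (-525)(-14976) + (858)(-6120) = 0.
Zero determinant ⇒ coplanar.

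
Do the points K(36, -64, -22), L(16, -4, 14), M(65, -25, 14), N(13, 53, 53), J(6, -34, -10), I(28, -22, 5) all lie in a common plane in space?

Yes

The plane through K, L, M has normal n = KL × KM = (756, 1764, -2520) and equation n·P = -30240.
Checking the remaining points: n·N = -30240, n·J = -30240, n·I = -30240.
All equal -30240, so all 6 points lie in one plane.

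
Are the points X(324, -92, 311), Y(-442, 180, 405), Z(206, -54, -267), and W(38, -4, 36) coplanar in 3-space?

No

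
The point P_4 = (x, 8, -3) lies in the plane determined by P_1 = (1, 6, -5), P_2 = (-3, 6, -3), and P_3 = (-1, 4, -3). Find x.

The plane through P_1, P_2, P_3 has equation 4x + 4y + 8z = -12.
Substituting P_4: (4)x + (8) = -12, so x = -5.

-5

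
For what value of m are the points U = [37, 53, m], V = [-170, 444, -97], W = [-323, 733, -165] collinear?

Direction VW = (-153, 289, -68). From the x-coordinate of U, the parameter along the line is τ = (37 − (-170))/(-153) = -23/17.
Then m = (-97) + (-23/17)·(-68) = -5.

-5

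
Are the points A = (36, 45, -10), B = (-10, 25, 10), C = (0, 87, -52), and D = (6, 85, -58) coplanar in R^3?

No

The four points are coplanar iff the 3×3 determinant with rows AB, AC, AD is zero.
Rows: (-46, -20, 20), (-36, 42, -42), (-30, 40, -48).
Expanding along the first row: (-46)(-336) − (-20)(468) + (20)(-180) = 21216.
Nonzero ⇒ not coplanar.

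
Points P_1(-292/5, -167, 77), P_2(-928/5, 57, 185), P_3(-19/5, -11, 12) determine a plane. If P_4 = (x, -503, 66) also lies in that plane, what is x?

-109/5

The plane through P_1, P_2, P_3 has equation −31408x − (11856/5)y − (160368/5)z = -1197248/5.
Substituting P_4: (-31408)x + (-924144) = -1197248/5, so x = -109/5.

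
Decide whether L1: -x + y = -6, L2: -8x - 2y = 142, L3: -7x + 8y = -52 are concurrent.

Lines aᵢx + bᵢy = cᵢ with pairwise distinct directions are concurrent exactly when det[aᵢ bᵢ cᵢ] = 0.
Here the determinant is 90.
Nonzero, so no common point exists.

No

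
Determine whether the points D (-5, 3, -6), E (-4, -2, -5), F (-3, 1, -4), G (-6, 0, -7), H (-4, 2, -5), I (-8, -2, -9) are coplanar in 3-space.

The plane through D, E, F has normal n = DE × DF = (-8, 0, 8) and equation n·P = -8.
Checking the remaining points: n·G = -8, n·H = -8, n·I = -8.
All equal -8, so all 6 points lie in one plane.

Yes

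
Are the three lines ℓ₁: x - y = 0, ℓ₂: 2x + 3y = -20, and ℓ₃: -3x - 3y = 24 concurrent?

Intersecting ℓ₁ and ℓ₂: solving the 2×2 system gives (x, y) = (-4, -4).
Substitute into ℓ₃: (-3)(-4) + (-3)(-4) = 24.
This equals 24, so (-4, -4) lies on all three lines and they are concurrent.

Yes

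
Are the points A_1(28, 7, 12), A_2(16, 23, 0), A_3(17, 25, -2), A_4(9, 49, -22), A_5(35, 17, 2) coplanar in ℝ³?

The plane through A_1, A_2, A_3 has normal n = A_1A_2 × A_1A_3 = (-8, -36, -40) and equation n·P = -956.
Checking the remaining points: n·A_4 = -956, n·A_5 = -972.
Since n·A_5 = -972 ≠ -956, A_5 is off the plane and the points are not all coplanar.

No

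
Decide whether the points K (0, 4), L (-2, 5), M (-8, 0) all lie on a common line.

No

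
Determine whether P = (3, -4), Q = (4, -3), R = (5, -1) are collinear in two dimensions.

No

PQ = (1, 1), PR = (2, 3).
Twice the signed area of △PQR is (1)(3) − (1)(2) = 1.
The area is nonzero, so the three points are not collinear.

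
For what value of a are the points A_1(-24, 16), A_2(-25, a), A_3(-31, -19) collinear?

Collinearity: (A_2 − A_1) must be parallel to (A_3 − A_1) = (-7, -35).
Cross-multiplying the components: (a − 16)·(-7) = (-1)·(-35).
Solving gives a = 11.

11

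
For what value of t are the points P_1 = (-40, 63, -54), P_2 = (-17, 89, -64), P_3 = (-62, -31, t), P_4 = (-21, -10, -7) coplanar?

The points are coplanar iff P_1P_2 · (P_1P_3 × P_1P_4) = 0.
Expanding, this is linear in t: (2173)t + (8692) = 0.
So t = -4.

-4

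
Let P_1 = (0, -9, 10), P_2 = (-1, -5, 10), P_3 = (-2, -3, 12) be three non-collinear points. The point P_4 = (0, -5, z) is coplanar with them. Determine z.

6

Coplanarity requires P_1P_2 · (P_1P_3 × P_1P_4) = 0.
P_1P_2 = (-1, 4, 0), P_1P_3 = (-2, 6, 2); the triple product is linear in z with coefficient 2 and constant term -12.
Setting it to zero: z = 6.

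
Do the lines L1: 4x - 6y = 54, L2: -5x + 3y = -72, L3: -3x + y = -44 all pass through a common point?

Yes

Intersecting L1 and L2: solving the 2×2 system gives (x, y) = (15, 1).
Substitute into L3: (-3)(15) + (1)(1) = -44.
This equals -44, so (15, 1) lies on all three lines and they are concurrent.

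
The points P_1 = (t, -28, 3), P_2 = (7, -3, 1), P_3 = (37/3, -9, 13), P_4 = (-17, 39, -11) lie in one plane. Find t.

61/3

The points are coplanar iff P_1P_2 · (P_1P_3 × P_1P_4) = 0.
Expanding, this is linear in t: (432)t + (-8784) = 0.
So t = 61/3.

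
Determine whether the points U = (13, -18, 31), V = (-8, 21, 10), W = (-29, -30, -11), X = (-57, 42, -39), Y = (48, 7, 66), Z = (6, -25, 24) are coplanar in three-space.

Yes

The plane through U, V, W has normal n = UV × UW = (-1890, 0, 1890) and equation n·P = 34020.
Checking the remaining points: n·X = 34020, n·Y = 34020, n·Z = 34020.
All equal 34020, so all 6 points lie in one plane.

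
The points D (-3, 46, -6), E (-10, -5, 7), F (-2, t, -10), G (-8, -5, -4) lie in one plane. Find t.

49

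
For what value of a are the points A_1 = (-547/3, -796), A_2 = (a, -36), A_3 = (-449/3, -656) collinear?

Collinearity: (A_2 − A_1) must be parallel to (A_3 − A_1) = (98/3, 140).
Cross-multiplying the components: (a − (-547/3))·(140) = (760)·(98/3).
Solving gives a = -5.

-5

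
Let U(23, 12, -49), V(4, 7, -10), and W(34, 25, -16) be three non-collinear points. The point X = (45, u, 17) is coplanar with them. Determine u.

The plane through U, V, W has equation −672x + 1056y − 192z = 6624.
Substituting X: (1056)u + (-33504) = 6624, so u = 38.

38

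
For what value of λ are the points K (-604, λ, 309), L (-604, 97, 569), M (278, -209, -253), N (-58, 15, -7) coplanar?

513

The points are coplanar iff KL · (KM × KN) = 0.
Expanding, this is linear in λ: (-59220)λ + (30379860) = 0.
So λ = 513.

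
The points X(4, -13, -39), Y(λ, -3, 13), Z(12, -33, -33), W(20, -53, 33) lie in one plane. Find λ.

0

Coplanarity ⇔ det[XY; XZ; XW] = 0.
Expanding, this is linear in λ: (-1200)λ + (0) = 0.
So λ = 0.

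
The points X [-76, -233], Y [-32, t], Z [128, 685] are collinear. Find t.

Collinearity: (Y − X) must be parallel to (Z − X) = (204, 918).
Cross-multiplying the components: (t − (-233))·(204) = (44)·(918).
Solving gives t = -35.

-35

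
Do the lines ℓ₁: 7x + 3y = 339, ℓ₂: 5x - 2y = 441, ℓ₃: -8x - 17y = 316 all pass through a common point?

Intersecting ℓ₁ and ℓ₂: solving the 2×2 system gives (x, y) = (69, -48).
Substitute into ℓ₃: (-8)(69) + (-17)(-48) = 264.
But ℓ₃ requires 316 ≠ 264, so the three lines have no common point.

No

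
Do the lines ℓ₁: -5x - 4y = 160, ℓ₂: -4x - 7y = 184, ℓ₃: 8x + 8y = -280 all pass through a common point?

The three lines meet at one point iff the augmented coefficient matrix [aᵢ bᵢ cᵢ] has rank < 3, i.e. its determinant vanishes.
Here the determinant is -8.
Nonzero, so no common point exists.

No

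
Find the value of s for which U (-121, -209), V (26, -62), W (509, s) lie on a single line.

The three points are collinear iff det[UV; UW] = 0.
This determinant is linear in s: (147)s + (-61887) = 0, so s = 421.

421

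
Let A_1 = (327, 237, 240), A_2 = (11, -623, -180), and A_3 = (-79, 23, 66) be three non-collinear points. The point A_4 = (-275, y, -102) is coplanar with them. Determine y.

-285

Coplanarity requires A_1A_2 · (A_1A_3 × A_1A_4) = 0.
A_1A_2 = (-316, -860, -420), A_1A_3 = (-406, -214, -174); the triple product is linear in y with coefficient 115536 and constant term 32927760.
Setting it to zero: y = -285.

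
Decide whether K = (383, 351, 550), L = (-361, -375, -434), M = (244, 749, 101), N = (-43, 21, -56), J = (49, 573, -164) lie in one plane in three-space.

The plane through K, L, M has normal n = KL × KM = (717606, -197280, -397026) and equation n·P = -12766482.
Checking the remaining points: n·N = -12766482, n·J = -12766482.
All equal -12766482, so all 5 points lie in one plane.

Yes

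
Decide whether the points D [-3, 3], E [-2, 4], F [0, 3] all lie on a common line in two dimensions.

DE = (1, 1), DF = (3, 0).
det[DE; DF] = (1)(0) − (1)(3) = -3.
The determinant is nonzero, so they are not collinear.

No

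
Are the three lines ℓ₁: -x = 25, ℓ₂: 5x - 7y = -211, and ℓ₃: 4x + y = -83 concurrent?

The three lines meet at one point iff the augmented coefficient matrix [aᵢ bᵢ cᵢ] has rank < 3, i.e. its determinant vanishes.
Here the determinant is 33.
Nonzero, so no common point exists.

No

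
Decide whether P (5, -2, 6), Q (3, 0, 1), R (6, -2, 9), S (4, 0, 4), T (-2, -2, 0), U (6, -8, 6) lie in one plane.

The plane through P, Q, R has normal n = PQ × PR = (6, 1, -2) and equation n·X = 16.
Checking the remaining points: n·S = 16, n·T = -14, n·U = 16.
Since n·T = -14 ≠ 16, T is off the plane and the points are not all coplanar.

No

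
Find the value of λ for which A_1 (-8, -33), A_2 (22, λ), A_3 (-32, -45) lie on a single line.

Collinearity: (A_2 − A_1) must be parallel to (A_3 − A_1) = (-24, -12).
Cross-multiplying the components: (λ − (-33))·(-24) = (30)·(-12).
Solving gives λ = -18.

-18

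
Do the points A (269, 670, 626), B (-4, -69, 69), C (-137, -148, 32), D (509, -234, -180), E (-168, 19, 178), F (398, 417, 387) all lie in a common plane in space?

The plane through A, B, C has normal n = AB × AC = (-16660, 63980, -76720) and equation n·P = -9641660.
Checking the remaining points: n·D = -9641660, n·E = -9641660, n·F = -9641660.
All equal -9641660, so all 6 points lie in one plane.

Yes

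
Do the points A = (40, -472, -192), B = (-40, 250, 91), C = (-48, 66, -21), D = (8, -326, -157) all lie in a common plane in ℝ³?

Yes

The four points are coplanar iff the 3×3 determinant with rows AB, AC, AD is zero.
Rows: (-80, 722, 283), (-88, 538, 171), (-32, 146, 35).
Expanding along the first row: (-80)(-6136) − (722)(2392) + (283)(4368) = 0.
Zero determinant ⇒ coplanar.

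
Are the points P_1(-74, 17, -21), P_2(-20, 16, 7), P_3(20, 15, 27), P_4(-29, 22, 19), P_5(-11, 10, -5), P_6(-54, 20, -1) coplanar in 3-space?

Yes

The plane through P_1, P_2, P_3 has normal n = P_1P_2 × P_1P_3 = (8, 40, -14) and equation n·P = 382.
Checking the remaining points: n·P_4 = 382, n·P_5 = 382, n·P_6 = 382.
All equal 382, so all 6 points lie in one plane.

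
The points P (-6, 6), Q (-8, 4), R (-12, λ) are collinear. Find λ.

0

The three points are collinear iff det[PQ; PR] = 0.
This determinant is linear in λ: (-2)λ + (0) = 0, so λ = 0.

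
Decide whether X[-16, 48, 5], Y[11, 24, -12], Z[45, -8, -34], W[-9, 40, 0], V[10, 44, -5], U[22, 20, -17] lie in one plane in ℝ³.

Yes

The plane through X, Y, Z has normal n = XY × XZ = (-16, 16, -48) and equation n·P = 784.
Checking the remaining points: n·W = 784, n·V = 784, n·U = 784.
All equal 784, so all 6 points lie in one plane.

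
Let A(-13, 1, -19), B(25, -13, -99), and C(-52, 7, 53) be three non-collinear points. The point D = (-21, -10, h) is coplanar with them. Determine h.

Coplanarity requires AB · (AC × AD) = 0.
AB = (38, -14, -80), AC = (-39, 6, 72); the triple product is linear in h with coefficient -318 and constant term -6042.
Setting it to zero: h = -19.

-19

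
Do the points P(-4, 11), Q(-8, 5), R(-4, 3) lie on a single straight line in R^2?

PQ = (-4, -6), PR = (0, -8).
Twice the signed area of △PQR is (-4)(-8) − (-6)(0) = 32.
The area is nonzero, so the three points are not collinear.

No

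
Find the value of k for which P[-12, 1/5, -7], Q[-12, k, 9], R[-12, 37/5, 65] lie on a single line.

9/5

Collinearity requires PQ × PR = 0; each component is linear in k.
The x-component gives (72)k + (-648/5) = 0, so k = 9/5.
The remaining components then also vanish.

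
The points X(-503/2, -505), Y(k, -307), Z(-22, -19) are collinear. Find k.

-158

The three points are collinear iff det[XY; XZ] = 0.
This determinant is linear in k: (486)k + (76788) = 0, so k = -158.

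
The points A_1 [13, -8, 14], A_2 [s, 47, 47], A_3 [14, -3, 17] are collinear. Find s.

Direction A_1A_3 = (1, 5, 3). From the y-coordinate of A_2, the parameter along the line is τ = (47 − (-8))/5 = 11.
Then s = 13 + 11·(1) = 24.

24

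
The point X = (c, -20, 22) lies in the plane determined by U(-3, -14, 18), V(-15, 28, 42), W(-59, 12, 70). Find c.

The plane through U, V, W has equation 1560x − 720y + 2040z = 42120.
Substituting X: (1560)c + (59280) = 42120, so c = -11.

-11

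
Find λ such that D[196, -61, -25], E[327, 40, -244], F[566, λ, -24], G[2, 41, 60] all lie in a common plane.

Normal to plane DEG: n = (30923, 31351, 32956); plane equation n·P = 3324597.
Requiring n·F = 3324597: (31351)λ + (16711474) = 3324597.
So λ = -427.

-427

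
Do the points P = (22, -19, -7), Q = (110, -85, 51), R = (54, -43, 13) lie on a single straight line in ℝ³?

PQ = (88, -66, 58), PR = (32, -24, 20).
Comparing components 2 and 3: (-66)(20) − (58)(-24) = 72 ≠ 0, so PQ and PR are not parallel and the points are not collinear.

No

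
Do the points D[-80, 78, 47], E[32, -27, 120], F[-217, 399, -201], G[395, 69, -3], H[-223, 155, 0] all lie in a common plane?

No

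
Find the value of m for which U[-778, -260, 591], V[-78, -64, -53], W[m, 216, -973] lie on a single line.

922

Direction UV = (700, 196, -644). From the y-coordinate of W, the parameter along the line is τ = (216 − (-260))/196 = 17/7.
Then m = (-778) + 17/7·(700) = 922.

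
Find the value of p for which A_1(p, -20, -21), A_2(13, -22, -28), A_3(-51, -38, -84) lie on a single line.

21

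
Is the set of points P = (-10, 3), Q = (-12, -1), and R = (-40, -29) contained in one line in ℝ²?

PQ = (-2, -4), PR = (-30, -32).
Twice the signed area of △PQR is (-2)(-32) − (-4)(-30) = -56.
The area is nonzero, so the three points are not collinear.

No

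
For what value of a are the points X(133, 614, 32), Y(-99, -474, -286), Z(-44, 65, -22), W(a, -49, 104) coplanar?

Normal to plane XYZ: n = (-115830, 43758, -65208); plane equation n·P = 9375366.
Requiring n·W = 9375366: (-115830)a + (-8925774) = 9375366.
So a = -158.

-158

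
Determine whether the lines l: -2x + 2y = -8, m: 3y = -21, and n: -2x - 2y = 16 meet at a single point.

Lines aᵢx + bᵢy = cᵢ with pairwise distinct directions are concurrent exactly when det[aᵢ bᵢ cᵢ] = 0.
Here the determinant is 24.
Nonzero, so no common point exists.

No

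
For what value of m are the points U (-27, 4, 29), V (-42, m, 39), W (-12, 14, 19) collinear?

-6

Direction UW = (15, 10, -10). From the x-coordinate of V, the parameter along the line is τ = (-42 − (-27))/15 = -1.
Then m = 4 + (-1)·(10) = -6.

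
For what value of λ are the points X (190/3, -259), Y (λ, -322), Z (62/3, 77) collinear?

Collinearity: (Y − X) must be parallel to (Z − X) = (-128/3, 336).
Cross-multiplying the components: (λ − 190/3)·(336) = (-63)·(-128/3).
Solving gives λ = 214/3.

214/3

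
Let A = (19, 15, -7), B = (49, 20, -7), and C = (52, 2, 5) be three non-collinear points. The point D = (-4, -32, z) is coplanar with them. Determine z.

21

The plane through A, B, C has equation 60x − 360y − 555z = -375.
Substituting D: (-555)z + (11280) = -375, so z = 21.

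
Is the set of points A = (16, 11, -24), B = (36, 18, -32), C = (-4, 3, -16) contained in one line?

No

AB = (20, 7, -8), AC = (-20, -8, 8).
Comparing components 2 and 3: (7)(8) − (-8)(-8) = -8 ≠ 0, so AB and AC are not parallel and the points are not collinear.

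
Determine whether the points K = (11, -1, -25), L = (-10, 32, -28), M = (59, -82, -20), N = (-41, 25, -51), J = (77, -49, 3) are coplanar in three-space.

Yes

The plane through K, L, M has normal n = KL × KM = (-78, -39, 117) and equation n·P = -3744.
Checking the remaining points: n·N = -3744, n·J = -3744.
All equal -3744, so all 5 points lie in one plane.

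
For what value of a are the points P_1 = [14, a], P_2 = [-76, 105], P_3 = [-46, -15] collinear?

The three points are collinear iff det[P_1P_2; P_1P_3] = 0.
This determinant is linear in a: (30)a + (7650) = 0, so a = -255.

-255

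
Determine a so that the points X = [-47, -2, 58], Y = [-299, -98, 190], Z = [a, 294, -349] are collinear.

Direction XY = (-252, -96, 132). From the y-coordinate of Z, the parameter along the line is τ = (294 − (-2))/(-96) = -37/12.
Then a = (-47) + (-37/12)·(-252) = 730.

730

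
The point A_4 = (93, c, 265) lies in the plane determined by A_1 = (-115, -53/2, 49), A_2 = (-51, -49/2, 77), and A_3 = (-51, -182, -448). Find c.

The plane through A_1, A_2, A_3 has equation 3360x + 33600y − 10080z = -1770720.
Substituting A_4: (33600)c + (-2358720) = -1770720, so c = 35/2.

35/2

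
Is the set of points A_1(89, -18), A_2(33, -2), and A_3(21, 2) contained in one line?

A_1A_2 = (-56, 16), A_1A_3 = (-68, 20).
Twice the signed area of △A_1A_2A_3 is (-56)(20) − (16)(-68) = -32.
The area is nonzero, so the three points are not collinear.

No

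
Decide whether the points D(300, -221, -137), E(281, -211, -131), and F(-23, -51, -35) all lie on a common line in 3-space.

DE = (-19, 10, 6), DF = (-323, 170, 102).
DE × DF = (0, 0, 0).
The cross product vanishes, so the three points are collinear.

Yes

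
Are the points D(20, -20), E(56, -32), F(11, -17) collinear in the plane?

DE = (36, -12), DF = (-9, 3).
Checking proportionality: DF = -1/4·DE, so the vectors are parallel and the points are collinear.

Yes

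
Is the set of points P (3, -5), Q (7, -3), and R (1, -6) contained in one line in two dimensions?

Yes

PQ = (4, 2), PR = (-2, -1).
det[PQ; PR] = (4)(-1) − (2)(-2) = 0.
The determinant is zero, so the points are collinear.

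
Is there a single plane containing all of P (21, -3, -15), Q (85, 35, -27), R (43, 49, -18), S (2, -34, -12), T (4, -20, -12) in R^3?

The plane through P, Q, R has normal n = PQ × PR = (510, -72, 2492) and equation n·X = -26454.
Checking the remaining points: n·S = -26436, n·T = -26424.
Since n·S = -26436 ≠ -26454, S is off the plane and the points are not all coplanar.

No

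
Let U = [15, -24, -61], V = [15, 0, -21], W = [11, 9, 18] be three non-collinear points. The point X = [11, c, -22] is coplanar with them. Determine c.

-15

A normal to the plane is n = UV × UW = (576, -160, 96).
X lies in the plane iff n · UX = 0.
This gives (-160)c + (-2400) = 0, so c = -15.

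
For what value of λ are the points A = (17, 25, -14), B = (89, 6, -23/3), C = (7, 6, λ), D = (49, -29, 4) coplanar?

Normal to plane ABD: n = (0, -3280/3, -3280); plane equation n·P = 55760/3.
Requiring n·C = 55760/3: (-3280)λ + (-6560) = 55760/3.
So λ = -23/3.

-23/3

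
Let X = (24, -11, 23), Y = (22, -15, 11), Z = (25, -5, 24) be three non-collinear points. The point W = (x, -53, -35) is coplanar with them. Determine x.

11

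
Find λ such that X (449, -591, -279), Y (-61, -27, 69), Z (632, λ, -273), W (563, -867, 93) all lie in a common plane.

Coplanarity ⇔ det[XY; XZ; XW] = 0.
Expanding, this is linear in λ: (-229392)λ + (-192001104) = 0.
So λ = -837.

-837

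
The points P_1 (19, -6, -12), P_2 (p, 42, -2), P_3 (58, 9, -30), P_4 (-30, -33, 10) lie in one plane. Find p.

The points are coplanar iff P_1P_2 · (P_1P_3 × P_1P_4) = 0.
Expanding, this is linear in p: (-156)p + (936) = 0.
So p = 6.

6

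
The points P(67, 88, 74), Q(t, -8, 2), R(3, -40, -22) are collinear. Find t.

Direction PR = (-64, -128, -96). From the y-coordinate of Q, the parameter along the line is τ = (-8 − 88)/(-128) = 3/4.
Then t = 67 + 3/4·(-64) = 19.

19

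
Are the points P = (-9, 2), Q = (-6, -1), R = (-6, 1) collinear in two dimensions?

PQ = (3, -3), PR = (3, -1).
Twice the signed area of △PQR is (3)(-1) − (-3)(3) = 6.
The area is nonzero, so the three points are not collinear.

No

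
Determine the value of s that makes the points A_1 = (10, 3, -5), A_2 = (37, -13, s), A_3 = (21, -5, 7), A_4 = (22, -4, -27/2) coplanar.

-21

The points are coplanar iff A_1A_2 · (A_1A_3 × A_1A_4) = 0.
Expanding, this is linear in s: (19)s + (399) = 0.
So s = -21.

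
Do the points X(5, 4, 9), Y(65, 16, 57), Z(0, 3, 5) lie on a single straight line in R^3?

Yes

XY = (60, 12, 48), XZ = (-5, -1, -4).
XY × XZ = (0, 0, 0).
The cross product vanishes, so the three points are collinear.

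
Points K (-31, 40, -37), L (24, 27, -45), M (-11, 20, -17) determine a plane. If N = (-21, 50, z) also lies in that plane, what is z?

-57

A normal to the plane is n = KL × KM = (-420, -1260, -840).
N lies in the plane iff n · KN = 0.
This gives (-840)z + (-47880) = 0, so z = -57.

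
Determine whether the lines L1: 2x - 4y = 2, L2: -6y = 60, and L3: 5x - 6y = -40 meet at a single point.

No

Intersecting L1 and L2: solving the 2×2 system gives (x, y) = (-19, -10).
Substitute into L3: (5)(-19) + (-6)(-10) = -35.
But L3 requires -40 ≠ -35, so the three lines have no common point.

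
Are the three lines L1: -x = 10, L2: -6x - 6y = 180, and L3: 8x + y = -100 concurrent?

Intersecting L1 and L2: solving the 2×2 system gives (x, y) = (-10, -20).
Substitute into L3: (8)(-10) + (1)(-20) = -100.
This equals -100, so (-10, -20) lies on all three lines and they are concurrent.

Yes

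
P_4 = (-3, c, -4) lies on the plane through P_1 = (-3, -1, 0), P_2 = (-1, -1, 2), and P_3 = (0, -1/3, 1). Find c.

Coplanarity requires P_1P_2 · (P_1P_3 × P_1P_4) = 0.
P_1P_2 = (2, 0, 2), P_1P_3 = (3, 2/3, 1); the triple product is linear in c with coefficient 4 and constant term -4/3.
Setting it to zero: c = 1/3.

1/3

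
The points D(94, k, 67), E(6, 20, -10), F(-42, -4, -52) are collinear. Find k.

64

Direction EF = (-48, -24, -42). From the x-coordinate of D, the parameter along the line is τ = (94 − 6)/(-48) = -11/6.
Then k = 20 + (-11/6)·(-24) = 64.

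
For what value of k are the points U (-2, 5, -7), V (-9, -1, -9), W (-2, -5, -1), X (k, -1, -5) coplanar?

-4

Normal to plane UVW: n = (-56, 42, 70); plane equation n·P = -168.
Requiring n·X = -168: (-56)k + (-392) = -168.
So k = -4.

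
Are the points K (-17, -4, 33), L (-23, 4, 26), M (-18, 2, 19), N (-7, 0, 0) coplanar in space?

No

With K as base: KL = (-6, 8, -7), KM = (-1, 6, -14), KN = (10, 4, -33).
KM × KN = (-142, -173, -64).
KL · (KM × KN) = -84.
Since -84 ≠ 0, the four points are not coplanar.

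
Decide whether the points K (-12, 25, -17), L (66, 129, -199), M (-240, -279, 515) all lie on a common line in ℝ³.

Yes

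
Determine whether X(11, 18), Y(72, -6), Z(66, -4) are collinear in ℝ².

XY = (61, -24), XZ = (55, -22).
If collinear, XZ would be a scalar multiple of XY. But (61)·(-22) ≠ (-24)·(55) (difference -22), so they are not parallel; the points are not collinear.

No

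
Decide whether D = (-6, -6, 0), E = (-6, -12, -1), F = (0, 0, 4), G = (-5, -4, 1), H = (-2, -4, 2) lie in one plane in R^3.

No

The plane through D, E, F has normal n = DE × DF = (-18, -6, 36) and equation n·P = 144.
Checking the remaining points: n·G = 150, n·H = 132.
Since n·G = 150 ≠ 144, G is off the plane and the points are not all coplanar.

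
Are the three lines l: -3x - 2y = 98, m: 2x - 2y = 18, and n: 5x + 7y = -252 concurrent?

No

Intersecting l and m: solving the 2×2 system gives (x, y) = (-16, -25).
Substitute into n: (5)(-16) + (7)(-25) = -255.
But n requires -252 ≠ -255, so the three lines have no common point.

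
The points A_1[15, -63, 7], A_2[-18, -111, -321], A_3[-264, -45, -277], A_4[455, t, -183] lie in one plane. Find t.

-200

Normal to plane A_1A_2A_3: n = (19536, 82140, -13986); plane equation n·P = -4979682.
Requiring n·A_4 = -4979682: (82140)t + (11448318) = -4979682.
So t = -200.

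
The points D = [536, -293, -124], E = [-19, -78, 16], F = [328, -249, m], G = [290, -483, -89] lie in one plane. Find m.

Coplanarity ⇔ det[DE; DF; DG] = 0.
Expanding, this is linear in m: (-158340)m + (-11875500) = 0.
So m = -75.

-75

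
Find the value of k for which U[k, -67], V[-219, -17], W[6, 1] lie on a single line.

-844

Collinearity: (U − V) must be parallel to (W − V) = (225, 18).
Cross-multiplying the components: (k − (-219))·(18) = (-50)·(225).
Solving gives k = -844.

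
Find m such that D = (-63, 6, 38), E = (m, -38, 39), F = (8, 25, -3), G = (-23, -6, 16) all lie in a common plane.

-61

Normal to plane DFG: n = (-910, -78, -1612); plane equation n·P = -4394.
Requiring n·E = -4394: (-910)m + (-59904) = -4394.
So m = -61.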